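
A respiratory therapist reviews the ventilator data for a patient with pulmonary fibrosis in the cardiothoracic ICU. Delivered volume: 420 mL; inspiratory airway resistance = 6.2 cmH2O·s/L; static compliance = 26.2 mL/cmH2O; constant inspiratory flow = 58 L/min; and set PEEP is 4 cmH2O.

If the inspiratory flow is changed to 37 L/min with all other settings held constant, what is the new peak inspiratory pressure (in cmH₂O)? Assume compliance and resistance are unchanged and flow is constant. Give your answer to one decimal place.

23.9

Flow: 58 L/min ÷ 60 = 0.9667 L/s.
New flow: 37 L/min ÷ 60 = 0.6167 L/s.
PIP = Vt/C + R·V̇ + PEEP (constant-flow equation of motion).
Only the resistive term changes: ΔPIP = R × ΔV̇ = 6.2 × (0.6167 − 0.9667) = 6.2 × -0.35 = -2.17 cmH2O.
Original PIP = 420/26.2 + 6.2×0.9667 + 4 = 26.024 cmH2O; new PIP = 26.024 + (-2.17) = 23.854 cmH2O.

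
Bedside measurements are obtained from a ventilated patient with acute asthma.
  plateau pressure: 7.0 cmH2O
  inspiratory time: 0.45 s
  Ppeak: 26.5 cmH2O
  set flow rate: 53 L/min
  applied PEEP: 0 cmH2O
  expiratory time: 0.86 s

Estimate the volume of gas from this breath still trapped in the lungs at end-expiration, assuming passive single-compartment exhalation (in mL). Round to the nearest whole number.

Flow: 53 L/min ÷ 60 = 0.8833 L/s.
Vt = flow × Ti = 0.8833 L/s × 0.45 s × 1000 mL/L = 397.49 mL.
R = (PIP − Pplat)/V̇ = (26.5 − 7.0) / 0.8833 = 19.5/0.8833 = 22.076 cmH2O·s/L.
C = Vt/(Pplat − PEEP) = 397.49 / (7.0 − 0) = 397.49/7.0 = 56.784 mL/cmH2O.
τ = R × C = 22.076 × 0.05678 L/cmH2O = 1.253 s.
Fraction remaining = e^(−Te/τ) = e^(−0.86/1.253) = 0.5034.
Trapped volume = 397.49 × 0.5034 = 200.1 mL.

200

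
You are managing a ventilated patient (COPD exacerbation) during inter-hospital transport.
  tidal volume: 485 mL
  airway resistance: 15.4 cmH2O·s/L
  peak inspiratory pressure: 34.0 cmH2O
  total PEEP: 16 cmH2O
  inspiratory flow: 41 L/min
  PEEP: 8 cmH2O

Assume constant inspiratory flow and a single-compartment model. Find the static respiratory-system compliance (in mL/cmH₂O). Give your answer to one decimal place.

Flow: 41 L/min ÷ 60 = 0.6833 L/s.
Total PEEP = 16 cmH2O (set 8 + intrinsic 8); this is the baseline alveolar pressure.
Equation of motion (constant flow): PIP = Vt/C + R·V̇ + PEEP.
Vt/C = PIP − R·V̇ − PEEP = 34.0 − 15.4×0.6833 − 16 = 34.0 − 10.523 − 16 = 7.477 cmH2O.
C = Vt / 7.477 = 485 / 7.477 = 64.866 mL/cmH2O.

64.9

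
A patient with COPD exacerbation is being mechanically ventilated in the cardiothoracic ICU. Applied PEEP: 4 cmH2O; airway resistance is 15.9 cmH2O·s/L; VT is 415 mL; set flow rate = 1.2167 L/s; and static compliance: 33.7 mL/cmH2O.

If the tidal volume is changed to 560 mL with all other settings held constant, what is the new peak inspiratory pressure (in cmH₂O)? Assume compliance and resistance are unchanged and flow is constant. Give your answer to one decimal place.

PIP = Vt/C + R·V̇ + PEEP (constant-flow equation of motion).
Only the elastic term changes: ΔPIP = ΔVt / C = (560 − 415) / 33.7 = 4.303 cmH2O.
Original PIP = 415/33.7 + 15.9×1.2167 + 4 = 35.66 cmH2O; new PIP = 35.66 + (4.303) = 39.963 cmH2O.

40.0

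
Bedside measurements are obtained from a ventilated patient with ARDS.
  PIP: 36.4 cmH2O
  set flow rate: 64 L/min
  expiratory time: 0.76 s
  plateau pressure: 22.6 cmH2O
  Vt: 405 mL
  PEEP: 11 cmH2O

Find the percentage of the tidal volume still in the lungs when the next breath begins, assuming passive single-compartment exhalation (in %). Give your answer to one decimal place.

18.6

Flow: 64 L/min ÷ 60 = 1.0667 L/s.
R = (PIP − Pplat)/V̇ = (36.4 − 22.6) / 1.0667 = 13.8/1.0667 = 12.937 cmH2O·s/L.
C = Vt/(Pplat − PEEP) = 405.0 / (22.6 − 11) = 405.0/11.6 = 34.914 mL/cmH2O.
τ = R × C = 12.937 × 0.03491 L/cmH2O = 0.4516 s.
Fraction remaining at end-expiration = e^(−Te/τ) = e^(−0.76/0.4516) = 0.1858 → 18.58%.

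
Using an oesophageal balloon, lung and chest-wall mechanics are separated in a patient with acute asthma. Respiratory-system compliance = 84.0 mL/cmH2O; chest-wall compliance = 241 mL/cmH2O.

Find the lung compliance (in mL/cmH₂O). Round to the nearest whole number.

1/CL = 1/Crs − 1/Ccw.
1/CL = 1/84.0 − 1/241 = 0.007755.
CL = 128.95 mL/cmH2O.

129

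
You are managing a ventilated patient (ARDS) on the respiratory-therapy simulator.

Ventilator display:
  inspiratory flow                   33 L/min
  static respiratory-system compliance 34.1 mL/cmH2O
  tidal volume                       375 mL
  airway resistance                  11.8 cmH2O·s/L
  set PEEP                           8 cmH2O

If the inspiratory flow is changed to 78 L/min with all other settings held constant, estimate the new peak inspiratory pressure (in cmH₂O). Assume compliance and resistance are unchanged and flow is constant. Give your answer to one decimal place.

Flow: 33 L/min ÷ 60 = 0.55 L/s.
New flow: 78 L/min ÷ 60 = 1.3 L/s.
PIP = Vt/C + R·V̇ + PEEP (constant-flow equation of motion).
Only the resistive term changes: ΔPIP = R × ΔV̇ = 11.8 × (1.3 − 0.55) = 11.8 × 0.75 = 8.85 cmH2O.
Original PIP = 375/34.1 + 11.8×0.55 + 8 = 25.487 cmH2O; new PIP = 25.487 + (8.85) = 34.337 cmH2O.

34.3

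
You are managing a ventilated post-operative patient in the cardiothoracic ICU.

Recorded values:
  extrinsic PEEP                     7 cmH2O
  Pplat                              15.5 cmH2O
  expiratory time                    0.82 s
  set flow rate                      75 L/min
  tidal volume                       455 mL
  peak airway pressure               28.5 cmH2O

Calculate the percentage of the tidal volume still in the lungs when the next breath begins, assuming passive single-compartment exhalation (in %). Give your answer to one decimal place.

22.9

Flow: 75 L/min ÷ 60 = 1.25 L/s.
R = (PIP − Pplat)/V̇ = (28.5 − 15.5) / 1.25 = 13.0/1.25 = 10.4 cmH2O·s/L.
C = Vt/(Pplat − PEEP) = 455.0 / (15.5 − 7) = 455.0/8.5 = 53.529 mL/cmH2O.
τ = R × C = 10.4 × 0.05353 L/cmH2O = 0.5567 s.
Fraction remaining at end-expiration = e^(−Te/τ) = e^(−0.82/0.5567) = 0.2292 → 22.92%.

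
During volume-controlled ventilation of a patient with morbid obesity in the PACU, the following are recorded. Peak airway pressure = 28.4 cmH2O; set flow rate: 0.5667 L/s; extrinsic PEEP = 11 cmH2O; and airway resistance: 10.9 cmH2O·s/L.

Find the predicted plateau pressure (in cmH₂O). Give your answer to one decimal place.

Pplat = PIP − Raw × flow = 28.4 − 10.9 × 0.5667 = 28.4 − 6.177 = 22.223 cmH2O.

22.2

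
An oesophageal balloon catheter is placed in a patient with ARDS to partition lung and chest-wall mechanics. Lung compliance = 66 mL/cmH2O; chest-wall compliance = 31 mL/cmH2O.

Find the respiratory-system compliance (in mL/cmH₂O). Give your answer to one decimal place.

21.1

Lung and chest wall are elastances in series: 1/Crs = 1/CL + 1/Ccw.
1/Crs = 1/66 + 1/31 = 0.04741.
Crs = 21.093 mL/cmH2O.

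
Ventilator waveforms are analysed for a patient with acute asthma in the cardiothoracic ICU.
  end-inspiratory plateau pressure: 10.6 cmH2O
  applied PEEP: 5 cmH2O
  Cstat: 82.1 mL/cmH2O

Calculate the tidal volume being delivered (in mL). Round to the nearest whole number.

460

Vt = Cstat × (Pplat − PEEP) = 82.1 × (10.6 − 5) = 82.1 × 5.6 = 459.76 mL.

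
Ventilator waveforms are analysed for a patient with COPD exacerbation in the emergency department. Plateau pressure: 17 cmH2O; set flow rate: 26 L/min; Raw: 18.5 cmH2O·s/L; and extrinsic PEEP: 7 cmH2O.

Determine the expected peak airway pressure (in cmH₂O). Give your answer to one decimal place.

Flow: 26 L/min ÷ 60 = 0.4333 L/s.
PIP = Pplat + Raw × flow = 17 + 18.5 × 0.4333 = 17 + 8.016 = 25.016 cmH2O.

25.0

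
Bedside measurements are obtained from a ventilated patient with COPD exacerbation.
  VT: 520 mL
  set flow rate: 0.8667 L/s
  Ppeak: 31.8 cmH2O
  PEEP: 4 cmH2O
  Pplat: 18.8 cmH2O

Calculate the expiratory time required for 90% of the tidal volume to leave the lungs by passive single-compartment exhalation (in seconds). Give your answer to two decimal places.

1.21

R = (PIP − Pplat)/V̇ = (31.8 − 18.8) / 0.8667 = 13.0/0.8667 = 14.999 cmH2O·s/L.
C = Vt/(Pplat − PEEP) = 520.0 / (18.8 − 4) = 520.0/14.8 = 35.135 mL/cmH2O.
τ = R × C = 14.999 × 0.03514 L/cmH2O = 0.5271 s.
t = −τ·ln(1 − 0.90) = −0.5271·ln(0.1) = 1.214 s.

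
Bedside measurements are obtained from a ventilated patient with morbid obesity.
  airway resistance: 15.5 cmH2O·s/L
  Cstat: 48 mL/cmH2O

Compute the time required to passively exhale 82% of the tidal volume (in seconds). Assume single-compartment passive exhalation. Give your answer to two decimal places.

τ = R × C = 15.5 × 48 mL/cmH2O = 15.5 × 0.048 L/cmH2O = 0.744 s.
Exhaled fraction f = 1 − e^(−t/τ) → t = −τ·ln(1 − f) = −0.744·ln(0.18) = 1.276 s.

1.28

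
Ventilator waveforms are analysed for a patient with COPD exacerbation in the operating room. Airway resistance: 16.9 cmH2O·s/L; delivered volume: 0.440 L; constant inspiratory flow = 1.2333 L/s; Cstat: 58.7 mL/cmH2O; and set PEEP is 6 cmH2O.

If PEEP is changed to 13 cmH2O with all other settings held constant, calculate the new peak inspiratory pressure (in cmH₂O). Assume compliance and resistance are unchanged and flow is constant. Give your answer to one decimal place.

41.3

PIP = Vt/C + R·V̇ + PEEP (constant-flow equation of motion).
Only the baseline term changes: ΔPIP = ΔPEEP = 13 − 6 = 7.0 cmH2O.
Original PIP = 440/58.7 + 16.9×1.2333 + 6 = 34.339 cmH2O; new PIP = 34.339 + (7.0) = 41.339 cmH2O.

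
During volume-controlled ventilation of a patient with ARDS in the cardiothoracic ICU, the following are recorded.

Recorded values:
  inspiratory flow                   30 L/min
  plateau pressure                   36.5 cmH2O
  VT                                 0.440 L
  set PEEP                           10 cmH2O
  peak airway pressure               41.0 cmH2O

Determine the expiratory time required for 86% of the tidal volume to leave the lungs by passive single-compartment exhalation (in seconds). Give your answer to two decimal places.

0.29

Flow: 30 L/min ÷ 60 = 0.5 L/s.
R = (PIP − Pplat)/V̇ = (41.0 − 36.5) / 0.5 = 4.5/0.5 = 9.0 cmH2O·s/L.
C = Vt/(Pplat − PEEP) = 440.0 / (36.5 − 10) = 440.0/26.5 = 16.604 mL/cmH2O.
τ = R × C = 9.0 × 0.0166 L/cmH2O = 0.1494 s.
t = −τ·ln(1 − 0.86) = −0.1494·ln(0.14) = 0.2937 s.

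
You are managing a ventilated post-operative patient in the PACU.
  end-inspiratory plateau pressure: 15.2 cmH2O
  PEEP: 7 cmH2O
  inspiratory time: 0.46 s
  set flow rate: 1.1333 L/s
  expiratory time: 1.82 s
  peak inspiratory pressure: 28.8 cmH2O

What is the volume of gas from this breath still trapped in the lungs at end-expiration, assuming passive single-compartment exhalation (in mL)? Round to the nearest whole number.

48

Vt = flow × Ti = 1.1333 L/s × 0.46 s × 1000 mL/L = 521.32 mL.
R = (PIP − Pplat)/V̇ = (28.8 − 15.2) / 1.1333 = 13.6/1.1333 = 12.0 cmH2O·s/L.
C = Vt/(Pplat − PEEP) = 521.32 / (15.2 − 7) = 521.32/8.2 = 63.576 mL/cmH2O.
τ = R × C = 12.0 × 0.06358 L/cmH2O = 0.763 s.
Fraction remaining = e^(−Te/τ) = e^(−1.82/0.763) = 0.09206.
Trapped volume = 521.32 × 0.09206 = 47.993 mL.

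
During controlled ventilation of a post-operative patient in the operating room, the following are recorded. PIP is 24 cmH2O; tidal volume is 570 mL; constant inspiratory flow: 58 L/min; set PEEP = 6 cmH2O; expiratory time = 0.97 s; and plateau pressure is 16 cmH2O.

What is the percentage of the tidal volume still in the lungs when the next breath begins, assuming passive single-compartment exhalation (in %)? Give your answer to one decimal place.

Flow: 58 L/min ÷ 60 = 0.9667 L/s.
R = (PIP − Pplat)/V̇ = (24 − 16) / 0.9667 = 8.0/0.9667 = 8.276 cmH2O·s/L.
C = Vt/(Pplat − PEEP) = 570.0 / (16 − 6) = 570.0/10.0 = 57.0 mL/cmH2O.
τ = R × C = 8.276 × 0.057 L/cmH2O = 0.4717 s.
Fraction remaining at end-expiration = e^(−Te/τ) = e^(−0.97/0.4717) = 0.1279 → 12.79%.

12.8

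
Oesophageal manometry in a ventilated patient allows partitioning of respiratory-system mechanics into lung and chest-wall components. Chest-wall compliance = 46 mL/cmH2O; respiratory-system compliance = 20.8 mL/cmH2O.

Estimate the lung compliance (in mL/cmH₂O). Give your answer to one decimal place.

38.0

1/CL = 1/Crs − 1/Ccw.
1/CL = 1/20.8 − 1/46 = 0.02634.
CL = 37.965 mL/cmH2O.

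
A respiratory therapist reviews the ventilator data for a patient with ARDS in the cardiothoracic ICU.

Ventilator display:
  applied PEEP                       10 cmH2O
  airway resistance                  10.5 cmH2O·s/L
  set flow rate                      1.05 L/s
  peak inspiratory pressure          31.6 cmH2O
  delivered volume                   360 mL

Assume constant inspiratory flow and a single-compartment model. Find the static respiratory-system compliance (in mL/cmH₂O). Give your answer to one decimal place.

34.0

Equation of motion (constant flow): PIP = Vt/C + R·V̇ + PEEP.
Vt/C = PIP − R·V̇ − PEEP = 31.6 − 10.5×1.05 − 10 = 31.6 − 11.025 − 10 = 10.575 cmH2O.
C = Vt / 10.575 = 360 / 10.575 = 34.043 mL/cmH2O.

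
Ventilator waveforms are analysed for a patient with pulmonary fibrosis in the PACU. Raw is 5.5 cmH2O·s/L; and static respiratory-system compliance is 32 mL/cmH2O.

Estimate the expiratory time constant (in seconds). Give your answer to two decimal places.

0.18

τ = R × C = 5.5 × 32 mL/cmH2O = 5.5 × 0.032 L/cmH2O = 0.176 s.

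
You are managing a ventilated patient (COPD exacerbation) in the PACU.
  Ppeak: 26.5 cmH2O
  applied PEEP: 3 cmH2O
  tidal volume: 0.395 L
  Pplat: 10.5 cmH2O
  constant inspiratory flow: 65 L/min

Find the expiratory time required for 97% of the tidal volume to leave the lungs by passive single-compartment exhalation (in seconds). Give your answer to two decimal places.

Flow: 65 L/min ÷ 60 = 1.0833 L/s.
R = (PIP − Pplat)/V̇ = (26.5 − 10.5) / 1.0833 = 16.0/1.0833 = 14.77 cmH2O·s/L.
C = Vt/(Pplat − PEEP) = 395.0 / (10.5 − 3) = 395.0/7.5 = 52.667 mL/cmH2O.
τ = R × C = 14.77 × 0.05267 L/cmH2O = 0.7779 s.
t = −τ·ln(1 − 0.97) = −0.7779·ln(0.03) = 2.728 s.

2.73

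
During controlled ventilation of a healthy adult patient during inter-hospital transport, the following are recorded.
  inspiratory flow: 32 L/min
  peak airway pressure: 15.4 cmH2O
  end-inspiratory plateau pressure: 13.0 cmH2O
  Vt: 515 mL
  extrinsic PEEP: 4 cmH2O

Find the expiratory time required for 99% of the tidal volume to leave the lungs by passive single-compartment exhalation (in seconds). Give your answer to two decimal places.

Flow: 32 L/min ÷ 60 = 0.5333 L/s.
R = (PIP − Pplat)/V̇ = (15.4 − 13.0) / 0.5333 = 2.4/0.5333 = 4.5 cmH2O·s/L.
C = Vt/(Pplat − PEEP) = 515.0 / (13.0 − 4) = 515.0/9.0 = 57.222 mL/cmH2O.
τ = R × C = 4.5 × 0.05722 L/cmH2O = 0.2575 s.
t = −τ·ln(1 − 0.99) = −0.2575·ln(0.01) = 1.186 s.

1.19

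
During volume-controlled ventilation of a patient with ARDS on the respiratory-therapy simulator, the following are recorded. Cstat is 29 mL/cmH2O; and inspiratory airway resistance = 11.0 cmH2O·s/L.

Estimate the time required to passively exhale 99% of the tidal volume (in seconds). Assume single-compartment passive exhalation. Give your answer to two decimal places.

1.47

τ = R × C = 11.0 × 29 mL/cmH2O = 11.0 × 0.029 L/cmH2O = 0.319 s.
Exhaled fraction f = 1 − e^(−t/τ) → t = −τ·ln(1 − f) = −0.319·ln(0.01) = 1.469 s.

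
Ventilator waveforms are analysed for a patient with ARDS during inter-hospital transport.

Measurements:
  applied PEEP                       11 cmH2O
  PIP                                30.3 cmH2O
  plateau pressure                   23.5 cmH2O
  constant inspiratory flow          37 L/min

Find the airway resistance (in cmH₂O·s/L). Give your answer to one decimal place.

11.0

Flow: 37 L/min ÷ 60 = 0.6167 L/s.
Raw = (PIP − Pplat) / flow = (30.3 − 23.5) / 0.6167 = 6.8 / 0.6167 = 11.026 cmH2O·s/L.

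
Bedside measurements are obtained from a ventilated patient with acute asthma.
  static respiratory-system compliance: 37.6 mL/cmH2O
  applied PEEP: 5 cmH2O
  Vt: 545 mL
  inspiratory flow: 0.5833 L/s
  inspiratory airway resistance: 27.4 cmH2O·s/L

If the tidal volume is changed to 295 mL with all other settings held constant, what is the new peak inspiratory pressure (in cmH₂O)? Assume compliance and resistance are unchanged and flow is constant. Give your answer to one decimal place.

PIP = Vt/C + R·V̇ + PEEP (constant-flow equation of motion).
Only the elastic term changes: ΔPIP = ΔVt / C = (295 − 545) / 37.6 = -6.649 cmH2O.
Original PIP = 545/37.6 + 27.4×0.5833 + 5 = 35.477 cmH2O; new PIP = 35.477 + (-6.649) = 28.828 cmH2O.

28.8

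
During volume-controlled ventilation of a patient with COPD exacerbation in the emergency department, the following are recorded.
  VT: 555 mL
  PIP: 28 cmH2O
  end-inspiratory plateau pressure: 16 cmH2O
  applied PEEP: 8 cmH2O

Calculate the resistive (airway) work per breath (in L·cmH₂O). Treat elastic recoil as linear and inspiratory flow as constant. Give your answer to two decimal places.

With constant inspiratory flow the resistive pressure is constant at PIP − Pplat = 28 − 16 = 12.0 cmH2O, so resistive work = 12.0 × 0.555 = 6.66 L·cmH2O.

6.66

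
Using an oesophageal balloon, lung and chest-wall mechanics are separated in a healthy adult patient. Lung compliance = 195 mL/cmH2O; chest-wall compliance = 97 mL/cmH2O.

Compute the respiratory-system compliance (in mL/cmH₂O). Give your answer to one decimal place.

Lung and chest wall are elastances in series: 1/Crs = 1/CL + 1/Ccw.
1/Crs = 1/195 + 1/97 = 0.01544.
Crs = 64.767 mL/cmH2O.

64.8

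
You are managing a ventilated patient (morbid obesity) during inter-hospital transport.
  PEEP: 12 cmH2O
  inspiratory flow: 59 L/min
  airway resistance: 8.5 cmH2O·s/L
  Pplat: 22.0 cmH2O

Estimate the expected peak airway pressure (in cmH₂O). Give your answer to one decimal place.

30.4

Flow: 59 L/min ÷ 60 = 0.9833 L/s.
PIP = Pplat + Raw × flow = 22.0 + 8.5 × 0.9833 = 22.0 + 8.358 = 30.358 cmH2O.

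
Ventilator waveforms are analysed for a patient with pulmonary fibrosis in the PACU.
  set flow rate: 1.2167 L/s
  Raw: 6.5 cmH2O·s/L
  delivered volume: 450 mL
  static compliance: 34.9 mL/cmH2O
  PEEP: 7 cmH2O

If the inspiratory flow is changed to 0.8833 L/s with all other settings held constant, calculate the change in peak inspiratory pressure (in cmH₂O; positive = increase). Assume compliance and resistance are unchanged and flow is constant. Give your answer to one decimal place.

-2.2

PIP = Vt/C + R·V̇ + PEEP (constant-flow equation of motion).
Only the resistive term changes: ΔPIP = R × ΔV̇ = 6.5 × (0.8833 − 1.2167) = 6.5 × -0.3334 = -2.167 cmH2O.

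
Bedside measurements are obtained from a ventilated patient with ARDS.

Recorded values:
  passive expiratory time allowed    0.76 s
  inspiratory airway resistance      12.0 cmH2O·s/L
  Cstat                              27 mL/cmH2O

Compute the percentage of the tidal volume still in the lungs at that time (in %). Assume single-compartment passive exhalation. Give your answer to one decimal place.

τ = R × C = 12.0 × 27 mL/cmH2O = 12.0 × 0.027 L/cmH2O = 0.324 s.
Passive exhalation: V(t)/V₀ = e^(−t/τ) = e^(−0.76/0.324) = 0.09578.
Fraction remaining = 0.09578 → 9.578%.

9.6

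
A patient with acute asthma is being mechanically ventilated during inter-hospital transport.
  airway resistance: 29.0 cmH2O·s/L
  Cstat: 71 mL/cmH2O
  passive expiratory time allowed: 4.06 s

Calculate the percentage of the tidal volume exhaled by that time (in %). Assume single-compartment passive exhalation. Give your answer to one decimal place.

86.1

τ = R × C = 29.0 × 71 mL/cmH2O = 29.0 × 0.071 L/cmH2O = 2.059 s.
Passive exhalation: V(t)/V₀ = e^(−t/τ) = e^(−4.06/2.059) = 0.1392.
Fraction exhaled = 1 − 0.1392 = 0.8608 → 86.08%.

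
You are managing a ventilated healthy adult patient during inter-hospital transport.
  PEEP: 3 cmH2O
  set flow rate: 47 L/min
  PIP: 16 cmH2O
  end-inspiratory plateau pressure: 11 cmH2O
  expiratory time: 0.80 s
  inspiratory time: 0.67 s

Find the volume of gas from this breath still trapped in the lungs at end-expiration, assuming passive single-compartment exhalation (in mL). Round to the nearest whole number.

Flow: 47 L/min ÷ 60 = 0.7833 L/s.
Vt = flow × Ti = 0.7833 L/s × 0.67 s × 1000 mL/L = 524.81 mL.
R = (PIP − Pplat)/V̇ = (16 − 11) / 0.7833 = 5.0/0.7833 = 6.383 cmH2O·s/L.
C = Vt/(Pplat − PEEP) = 524.81 / (11 − 3) = 524.81/8.0 = 65.601 mL/cmH2O.
τ = R × C = 6.383 × 0.0656 L/cmH2O = 0.4187 s.
Fraction remaining = e^(−Te/τ) = e^(−0.80/0.4187) = 0.148.
Trapped volume = 524.81 × 0.148 = 77.672 mL.

78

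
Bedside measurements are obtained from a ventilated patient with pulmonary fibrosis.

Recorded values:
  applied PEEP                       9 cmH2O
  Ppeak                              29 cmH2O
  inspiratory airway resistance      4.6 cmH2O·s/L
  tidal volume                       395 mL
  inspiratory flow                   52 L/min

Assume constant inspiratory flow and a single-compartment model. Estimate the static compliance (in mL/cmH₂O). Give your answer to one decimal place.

Flow: 52 L/min ÷ 60 = 0.8667 L/s.
Equation of motion (constant flow): PIP = Vt/C + R·V̇ + PEEP.
Vt/C = PIP − R·V̇ − PEEP = 29 − 4.6×0.8667 − 9 = 29 − 3.987 − 9 = 16.013 cmH2O.
C = Vt / 16.013 = 395 / 16.013 = 24.667 mL/cmH2O.

24.7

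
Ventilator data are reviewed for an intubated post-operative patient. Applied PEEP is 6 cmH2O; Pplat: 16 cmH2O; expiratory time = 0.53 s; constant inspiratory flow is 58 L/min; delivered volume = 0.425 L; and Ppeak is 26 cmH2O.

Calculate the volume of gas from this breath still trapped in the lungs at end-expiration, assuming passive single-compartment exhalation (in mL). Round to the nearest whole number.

Flow: 58 L/min ÷ 60 = 0.9667 L/s.
R = (PIP − Pplat)/V̇ = (26 − 16) / 0.9667 = 10.0/0.9667 = 10.344 cmH2O·s/L.
C = Vt/(Pplat − PEEP) = 425.0 / (16 − 6) = 425.0/10.0 = 42.5 mL/cmH2O.
τ = R × C = 10.344 × 0.0425 L/cmH2O = 0.4396 s.
Fraction remaining = e^(−Te/τ) = e^(−0.53/0.4396) = 0.2995.
Trapped volume = 425.0 × 0.2995 = 127.29 mL.

127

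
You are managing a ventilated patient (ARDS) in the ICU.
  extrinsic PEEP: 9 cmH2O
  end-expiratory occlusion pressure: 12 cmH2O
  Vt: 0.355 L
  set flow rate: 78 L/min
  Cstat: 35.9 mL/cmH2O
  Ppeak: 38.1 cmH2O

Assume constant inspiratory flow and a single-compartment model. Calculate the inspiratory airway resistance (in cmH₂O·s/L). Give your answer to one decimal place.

Flow: 78 L/min ÷ 60 = 1.3 L/s.
Total PEEP = 12 cmH2O (set 9 + intrinsic 3); this is the baseline alveolar pressure.
Equation of motion (constant flow): PIP = Vt/C + R·V̇ + PEEP.
R·V̇ = PIP − Vt/C − PEEP = 38.1 − 355/35.9 − 12 = 38.1 − 9.889 − 12 = 16.211 cmH2O.
R = 16.211 / 1.3 = 12.47 cmH2O·s/L.

12.5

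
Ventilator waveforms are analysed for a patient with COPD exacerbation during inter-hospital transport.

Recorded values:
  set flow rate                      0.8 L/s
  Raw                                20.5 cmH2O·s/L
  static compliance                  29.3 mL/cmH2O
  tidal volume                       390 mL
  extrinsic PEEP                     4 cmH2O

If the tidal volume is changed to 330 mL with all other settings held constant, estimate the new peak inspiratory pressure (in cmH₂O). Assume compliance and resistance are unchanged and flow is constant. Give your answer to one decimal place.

PIP = Vt/C + R·V̇ + PEEP (constant-flow equation of motion).
Only the elastic term changes: ΔPIP = ΔVt / C = (330 − 390) / 29.3 = -2.048 cmH2O.
Original PIP = 390/29.3 + 20.5×0.8 + 4 = 33.711 cmH2O; new PIP = 33.711 + (-2.048) = 31.663 cmH2O.

31.7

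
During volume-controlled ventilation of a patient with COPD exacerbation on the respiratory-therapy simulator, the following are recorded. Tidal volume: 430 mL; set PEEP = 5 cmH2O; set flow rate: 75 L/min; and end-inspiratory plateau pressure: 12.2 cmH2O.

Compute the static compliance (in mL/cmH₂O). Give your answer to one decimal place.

59.7

Cstat = Vt / (Pplat − PEEP) = 430 / (12.2 − 5) = 430 / 7.2 = 59.722 mL/cmH2O.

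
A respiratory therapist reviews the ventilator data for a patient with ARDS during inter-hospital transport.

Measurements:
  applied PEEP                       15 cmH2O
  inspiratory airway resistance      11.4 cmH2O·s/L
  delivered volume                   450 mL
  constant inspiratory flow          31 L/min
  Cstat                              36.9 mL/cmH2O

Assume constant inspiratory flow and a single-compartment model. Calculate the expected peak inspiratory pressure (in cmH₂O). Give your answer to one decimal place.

33.1

Flow: 31 L/min ÷ 60 = 0.5167 L/s.
Equation of motion (constant flow): PIP = Vt/C + R·V̇ + PEEP.
PIP = 450/36.9 + 11.4×0.5167 + 15 = 12.195 + 5.89 + 15 = 33.085 cmH2O.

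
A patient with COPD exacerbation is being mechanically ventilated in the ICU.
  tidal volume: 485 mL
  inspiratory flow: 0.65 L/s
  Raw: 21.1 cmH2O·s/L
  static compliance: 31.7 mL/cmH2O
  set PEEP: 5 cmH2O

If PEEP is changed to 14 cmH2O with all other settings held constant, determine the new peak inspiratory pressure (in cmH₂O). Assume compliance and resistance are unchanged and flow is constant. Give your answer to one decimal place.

PIP = Vt/C + R·V̇ + PEEP (constant-flow equation of motion).
Only the baseline term changes: ΔPIP = ΔPEEP = 14 − 5 = 9.0 cmH2O.
Original PIP = 485/31.7 + 21.1×0.65 + 5 = 34.015 cmH2O; new PIP = 34.015 + (9.0) = 43.015 cmH2O.

43.0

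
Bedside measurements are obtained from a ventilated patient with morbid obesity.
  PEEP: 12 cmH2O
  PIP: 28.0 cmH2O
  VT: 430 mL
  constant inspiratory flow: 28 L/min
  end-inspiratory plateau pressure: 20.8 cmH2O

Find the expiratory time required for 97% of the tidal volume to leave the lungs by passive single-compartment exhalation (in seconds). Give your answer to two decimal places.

Flow: 28 L/min ÷ 60 = 0.4667 L/s.
R = (PIP − Pplat)/V̇ = (28.0 − 20.8) / 0.4667 = 7.2/0.4667 = 15.427 cmH2O·s/L.
C = Vt/(Pplat − PEEP) = 430.0 / (20.8 − 12) = 430.0/8.8 = 48.864 mL/cmH2O.
τ = R × C = 15.427 × 0.04886 L/cmH2O = 0.7538 s.
t = −τ·ln(1 − 0.97) = −0.7538·ln(0.03) = 2.643 s.

2.64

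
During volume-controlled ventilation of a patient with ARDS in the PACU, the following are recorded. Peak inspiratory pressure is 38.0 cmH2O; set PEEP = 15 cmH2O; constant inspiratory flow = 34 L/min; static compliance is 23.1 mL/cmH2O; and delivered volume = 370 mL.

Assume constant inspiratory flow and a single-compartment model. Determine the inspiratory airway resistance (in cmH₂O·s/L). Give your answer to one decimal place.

Flow: 34 L/min ÷ 60 = 0.5667 L/s.
Equation of motion (constant flow): PIP = Vt/C + R·V̇ + PEEP.
R·V̇ = PIP − Vt/C − PEEP = 38.0 − 370/23.1 − 15 = 38.0 − 16.017 − 15 = 6.983 cmH2O.
R = 6.983 / 0.5667 = 12.322 cmH2O·s/L.

12.3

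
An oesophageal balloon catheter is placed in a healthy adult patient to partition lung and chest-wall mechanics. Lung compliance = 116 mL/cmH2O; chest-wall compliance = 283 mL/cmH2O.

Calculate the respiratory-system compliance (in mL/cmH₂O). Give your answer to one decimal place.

Lung and chest wall are elastances in series: 1/Crs = 1/CL + 1/Ccw.
1/Crs = 1/116 + 1/283 = 0.01215.
Crs = 82.305 mL/cmH2O.

82.3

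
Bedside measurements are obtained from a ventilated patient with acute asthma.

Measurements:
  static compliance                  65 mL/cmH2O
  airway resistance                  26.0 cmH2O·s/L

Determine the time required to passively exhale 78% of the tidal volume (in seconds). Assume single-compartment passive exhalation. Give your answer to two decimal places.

2.56

τ = R × C = 26.0 × 65 mL/cmH2O = 26.0 × 0.065 L/cmH2O = 1.69 s.
Exhaled fraction f = 1 − e^(−t/τ) → t = −τ·ln(1 − f) = −1.69·ln(0.22) = 2.559 s.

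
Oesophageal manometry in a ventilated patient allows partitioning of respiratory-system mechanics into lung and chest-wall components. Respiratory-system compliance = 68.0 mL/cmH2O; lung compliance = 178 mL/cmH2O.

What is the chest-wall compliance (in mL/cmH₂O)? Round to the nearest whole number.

1/Ccw = 1/Crs − 1/CL.
1/Ccw = 1/68.0 − 1/178 = 0.009088.
Ccw = 110.04 mL/cmH2O.

110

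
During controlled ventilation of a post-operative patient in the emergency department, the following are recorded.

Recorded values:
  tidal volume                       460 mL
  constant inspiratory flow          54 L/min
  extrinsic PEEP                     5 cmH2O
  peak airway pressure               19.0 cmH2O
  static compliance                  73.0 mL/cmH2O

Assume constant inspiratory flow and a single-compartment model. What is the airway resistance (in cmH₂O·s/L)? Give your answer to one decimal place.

Flow: 54 L/min ÷ 60 = 0.9 L/s.
Equation of motion (constant flow): PIP = Vt/C + R·V̇ + PEEP.
R·V̇ = PIP − Vt/C − PEEP = 19.0 − 460/73.0 − 5 = 19.0 − 6.301 − 5 = 7.699 cmH2O.
R = 7.699 / 0.9 = 8.554 cmH2O·s/L.

8.6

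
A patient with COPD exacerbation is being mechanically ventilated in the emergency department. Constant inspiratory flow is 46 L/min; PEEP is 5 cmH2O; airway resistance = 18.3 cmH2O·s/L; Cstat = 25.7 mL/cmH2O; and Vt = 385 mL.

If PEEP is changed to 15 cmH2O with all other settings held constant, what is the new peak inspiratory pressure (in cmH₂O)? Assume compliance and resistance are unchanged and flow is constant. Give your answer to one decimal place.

44.0

Flow: 46 L/min ÷ 60 = 0.7667 L/s.
PIP = Vt/C + R·V̇ + PEEP (constant-flow equation of motion).
Only the baseline term changes: ΔPIP = ΔPEEP = 15 − 5 = 10.0 cmH2O.
Original PIP = 385/25.7 + 18.3×0.7667 + 5 = 34.011 cmH2O; new PIP = 34.011 + (10.0) = 44.011 cmH2O.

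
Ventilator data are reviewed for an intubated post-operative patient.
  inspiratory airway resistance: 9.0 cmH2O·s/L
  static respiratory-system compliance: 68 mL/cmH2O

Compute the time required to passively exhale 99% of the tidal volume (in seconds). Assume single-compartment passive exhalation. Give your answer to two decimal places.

2.82

τ = R × C = 9.0 × 68 mL/cmH2O = 9.0 × 0.068 L/cmH2O = 0.612 s.
Exhaled fraction f = 1 − e^(−t/τ) → t = −τ·ln(1 − f) = −0.612·ln(0.01) = 2.818 s.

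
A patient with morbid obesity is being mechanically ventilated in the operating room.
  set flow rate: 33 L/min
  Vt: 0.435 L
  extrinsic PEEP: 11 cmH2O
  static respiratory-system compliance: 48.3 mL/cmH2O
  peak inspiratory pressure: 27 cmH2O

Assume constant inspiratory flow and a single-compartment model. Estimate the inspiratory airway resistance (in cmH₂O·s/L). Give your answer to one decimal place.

12.7

Flow: 33 L/min ÷ 60 = 0.55 L/s.
Equation of motion (constant flow): PIP = Vt/C + R·V̇ + PEEP.
R·V̇ = PIP − Vt/C − PEEP = 27 − 435/48.3 − 11 = 27 − 9.006 − 11 = 6.994 cmH2O.
R = 6.994 / 0.55 = 12.716 cmH2O·s/L.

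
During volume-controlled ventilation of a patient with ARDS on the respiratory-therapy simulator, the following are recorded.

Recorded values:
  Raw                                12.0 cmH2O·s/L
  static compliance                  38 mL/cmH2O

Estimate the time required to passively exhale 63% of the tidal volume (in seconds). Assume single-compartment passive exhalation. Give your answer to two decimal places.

0.45

τ = R × C = 12.0 × 38 mL/cmH2O = 12.0 × 0.038 L/cmH2O = 0.456 s.
Exhaled fraction f = 1 − e^(−t/τ) → t = −τ·ln(1 − f) = −0.456·ln(0.37) = 0.4534 s.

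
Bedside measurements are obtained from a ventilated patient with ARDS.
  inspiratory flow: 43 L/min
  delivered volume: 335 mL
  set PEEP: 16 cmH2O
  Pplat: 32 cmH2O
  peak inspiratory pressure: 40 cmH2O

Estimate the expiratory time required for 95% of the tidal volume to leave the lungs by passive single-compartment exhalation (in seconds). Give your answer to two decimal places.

Flow: 43 L/min ÷ 60 = 0.7167 L/s.
R = (PIP − Pplat)/V̇ = (40 − 32) / 0.7167 = 8.0/0.7167 = 11.162 cmH2O·s/L.
C = Vt/(Pplat − PEEP) = 335.0 / (32 − 16) = 335.0/16.0 = 20.938 mL/cmH2O.
τ = R × C = 11.162 × 0.02094 L/cmH2O = 0.2337 s.
t = −τ·ln(1 − 0.95) = −0.2337·ln(0.05) = 0.7001 s.

0.70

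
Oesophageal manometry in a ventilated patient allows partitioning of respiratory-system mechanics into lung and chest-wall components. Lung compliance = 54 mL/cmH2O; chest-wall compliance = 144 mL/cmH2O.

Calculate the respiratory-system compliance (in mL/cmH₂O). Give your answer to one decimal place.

Lung and chest wall are elastances in series: 1/Crs = 1/CL + 1/Ccw.
1/Crs = 1/54 + 1/144 = 0.02546.
Crs = 39.277 mL/cmH2O.

39.3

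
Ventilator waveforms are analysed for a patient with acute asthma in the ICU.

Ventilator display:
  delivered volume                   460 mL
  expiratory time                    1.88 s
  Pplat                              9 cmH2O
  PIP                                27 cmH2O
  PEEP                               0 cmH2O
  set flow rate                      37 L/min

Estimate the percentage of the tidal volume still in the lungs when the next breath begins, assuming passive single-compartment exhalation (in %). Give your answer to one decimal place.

Flow: 37 L/min ÷ 60 = 0.6167 L/s.
R = (PIP − Pplat)/V̇ = (27 − 9) / 0.6167 = 18.0/0.6167 = 29.188 cmH2O·s/L.
C = Vt/(Pplat − PEEP) = 460.0 / (9 − 0) = 460.0/9.0 = 51.111 mL/cmH2O.
τ = R × C = 29.188 × 0.05111 L/cmH2O = 1.492 s.
Fraction remaining at end-expiration = e^(−Te/τ) = e^(−1.88/1.492) = 0.2836 → 28.36%.

28.4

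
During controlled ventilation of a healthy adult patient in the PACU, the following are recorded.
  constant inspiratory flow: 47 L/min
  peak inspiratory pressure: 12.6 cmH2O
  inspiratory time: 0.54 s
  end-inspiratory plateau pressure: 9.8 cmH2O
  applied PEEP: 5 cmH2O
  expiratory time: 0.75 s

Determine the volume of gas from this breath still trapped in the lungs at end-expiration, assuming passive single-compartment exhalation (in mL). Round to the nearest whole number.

Flow: 47 L/min ÷ 60 = 0.7833 L/s.
Vt = flow × Ti = 0.7833 L/s × 0.54 s × 1000 mL/L = 422.98 mL.
R = (PIP − Pplat)/V̇ = (12.6 − 9.8) / 0.7833 = 2.8/0.7833 = 3.575 cmH2O·s/L.
C = Vt/(Pplat − PEEP) = 422.98 / (9.8 − 5) = 422.98/4.8 = 88.121 mL/cmH2O.
τ = R × C = 3.575 × 0.08812 L/cmH2O = 0.315 s.
Fraction remaining = e^(−Te/τ) = e^(−0.75/0.315) = 0.09246.
Trapped volume = 422.98 × 0.09246 = 39.109 mL.

39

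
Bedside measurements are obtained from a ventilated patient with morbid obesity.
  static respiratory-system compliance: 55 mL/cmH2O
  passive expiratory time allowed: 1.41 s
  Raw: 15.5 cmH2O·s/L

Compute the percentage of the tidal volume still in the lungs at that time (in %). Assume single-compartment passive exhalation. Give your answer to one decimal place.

τ = R × C = 15.5 × 55 mL/cmH2O = 15.5 × 0.055 L/cmH2O = 0.8525 s.
Passive exhalation: V(t)/V₀ = e^(−t/τ) = e^(−1.41/0.8525) = 0.1913.
Fraction remaining = 0.1913 → 19.13%.

19.1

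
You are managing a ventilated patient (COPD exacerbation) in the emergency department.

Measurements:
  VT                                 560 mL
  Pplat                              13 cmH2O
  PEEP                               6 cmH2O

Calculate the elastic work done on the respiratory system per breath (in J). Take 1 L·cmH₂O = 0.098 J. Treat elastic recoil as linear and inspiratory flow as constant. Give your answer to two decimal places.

Elastic work ≈ ½ × (Pplat − PEEP) × Vt = 0.5 × (13 − 6) × 0.560 L = 0.5 × 7.0 × 0.560 = 1.96 L·cmH2O.
× 0.098 J/(L·cmH2O) → 0.1921 J.

0.19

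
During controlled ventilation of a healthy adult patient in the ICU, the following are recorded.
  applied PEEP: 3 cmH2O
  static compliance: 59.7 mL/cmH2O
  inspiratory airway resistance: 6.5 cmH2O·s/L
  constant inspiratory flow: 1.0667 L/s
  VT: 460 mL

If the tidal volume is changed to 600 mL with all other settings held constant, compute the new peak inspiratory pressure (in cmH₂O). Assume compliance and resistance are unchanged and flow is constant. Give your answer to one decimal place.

PIP = Vt/C + R·V̇ + PEEP (constant-flow equation of motion).
Only the elastic term changes: ΔPIP = ΔVt / C = (600 − 460) / 59.7 = 2.345 cmH2O.
Original PIP = 460/59.7 + 6.5×1.0667 + 3 = 17.639 cmH2O; new PIP = 17.639 + (2.345) = 19.984 cmH2O.

20.0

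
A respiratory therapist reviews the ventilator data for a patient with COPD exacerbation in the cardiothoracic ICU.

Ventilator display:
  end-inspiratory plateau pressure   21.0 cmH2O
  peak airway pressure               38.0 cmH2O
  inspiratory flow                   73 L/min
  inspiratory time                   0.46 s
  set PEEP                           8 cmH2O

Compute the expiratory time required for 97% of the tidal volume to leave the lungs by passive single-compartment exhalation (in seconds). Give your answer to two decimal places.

Flow: 73 L/min ÷ 60 = 1.2167 L/s.
Vt = flow × Ti = 1.2167 L/s × 0.46 s × 1000 mL/L = 559.68 mL.
R = (PIP − Pplat)/V̇ = (38.0 − 21.0) / 1.2167 = 17.0/1.2167 = 13.972 cmH2O·s/L.
C = Vt/(Pplat − PEEP) = 559.68 / (21.0 − 8) = 559.68/13.0 = 43.052 mL/cmH2O.
τ = R × C = 13.972 × 0.04305 L/cmH2O = 0.6015 s.
t = −τ·ln(1 − 0.97) = −0.6015·ln(0.03) = 2.109 s.

2.11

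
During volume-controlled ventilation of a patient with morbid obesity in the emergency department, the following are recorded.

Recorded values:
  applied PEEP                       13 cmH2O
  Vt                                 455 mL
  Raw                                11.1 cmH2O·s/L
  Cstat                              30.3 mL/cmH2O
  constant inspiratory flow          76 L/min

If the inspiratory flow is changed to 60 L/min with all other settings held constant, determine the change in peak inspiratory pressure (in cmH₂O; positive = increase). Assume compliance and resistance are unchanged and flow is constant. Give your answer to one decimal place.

Flow: 76 L/min ÷ 60 = 1.2667 L/s.
New flow: 60 L/min ÷ 60 = 1 L/s.
PIP = Vt/C + R·V̇ + PEEP (constant-flow equation of motion).
Only the resistive term changes: ΔPIP = R × ΔV̇ = 11.1 × (1 − 1.2667) = 11.1 × -0.2667 = -2.96 cmH2O.

-3.0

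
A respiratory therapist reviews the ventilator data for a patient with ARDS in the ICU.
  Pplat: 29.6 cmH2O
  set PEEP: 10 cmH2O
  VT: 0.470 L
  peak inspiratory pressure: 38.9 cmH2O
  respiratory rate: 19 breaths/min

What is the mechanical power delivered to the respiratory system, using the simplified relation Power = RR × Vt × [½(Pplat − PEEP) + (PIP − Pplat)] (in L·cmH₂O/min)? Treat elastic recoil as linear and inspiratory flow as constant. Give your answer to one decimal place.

Per-breath work = Vt × [½(Pplat−PEEP) + (PIP−Pplat)] = 0.470 × [0.5×19.6 + 9.3] = 0.470 × 19.1 = 8.977 L·cmH2O.
Power = 19 × 8.977 = 170.56 L·cmH2O/min.

170.6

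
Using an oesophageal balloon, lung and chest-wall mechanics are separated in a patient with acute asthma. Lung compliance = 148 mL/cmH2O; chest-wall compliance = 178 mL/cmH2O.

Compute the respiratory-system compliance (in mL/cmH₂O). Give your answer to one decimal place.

Lung and chest wall are elastances in series: 1/Crs = 1/CL + 1/Ccw.
1/Crs = 1/148 + 1/178 = 0.01237.
Crs = 80.841 mL/cmH2O.

80.8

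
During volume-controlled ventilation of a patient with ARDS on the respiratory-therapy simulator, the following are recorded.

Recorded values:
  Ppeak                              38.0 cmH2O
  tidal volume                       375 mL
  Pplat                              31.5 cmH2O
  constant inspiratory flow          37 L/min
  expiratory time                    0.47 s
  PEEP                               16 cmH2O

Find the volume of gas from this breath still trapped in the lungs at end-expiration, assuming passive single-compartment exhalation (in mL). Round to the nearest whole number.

59

Flow: 37 L/min ÷ 60 = 0.6167 L/s.
R = (PIP − Pplat)/V̇ = (38.0 − 31.5) / 0.6167 = 6.5/0.6167 = 10.54 cmH2O·s/L.
C = Vt/(Pplat − PEEP) = 375.0 / (31.5 − 16) = 375.0/15.5 = 24.194 mL/cmH2O.
τ = R × C = 10.54 × 0.02419 L/cmH2O = 0.255 s.
Fraction remaining = e^(−Te/τ) = e^(−0.47/0.255) = 0.1583.
Trapped volume = 375.0 × 0.1583 = 59.363 mL.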